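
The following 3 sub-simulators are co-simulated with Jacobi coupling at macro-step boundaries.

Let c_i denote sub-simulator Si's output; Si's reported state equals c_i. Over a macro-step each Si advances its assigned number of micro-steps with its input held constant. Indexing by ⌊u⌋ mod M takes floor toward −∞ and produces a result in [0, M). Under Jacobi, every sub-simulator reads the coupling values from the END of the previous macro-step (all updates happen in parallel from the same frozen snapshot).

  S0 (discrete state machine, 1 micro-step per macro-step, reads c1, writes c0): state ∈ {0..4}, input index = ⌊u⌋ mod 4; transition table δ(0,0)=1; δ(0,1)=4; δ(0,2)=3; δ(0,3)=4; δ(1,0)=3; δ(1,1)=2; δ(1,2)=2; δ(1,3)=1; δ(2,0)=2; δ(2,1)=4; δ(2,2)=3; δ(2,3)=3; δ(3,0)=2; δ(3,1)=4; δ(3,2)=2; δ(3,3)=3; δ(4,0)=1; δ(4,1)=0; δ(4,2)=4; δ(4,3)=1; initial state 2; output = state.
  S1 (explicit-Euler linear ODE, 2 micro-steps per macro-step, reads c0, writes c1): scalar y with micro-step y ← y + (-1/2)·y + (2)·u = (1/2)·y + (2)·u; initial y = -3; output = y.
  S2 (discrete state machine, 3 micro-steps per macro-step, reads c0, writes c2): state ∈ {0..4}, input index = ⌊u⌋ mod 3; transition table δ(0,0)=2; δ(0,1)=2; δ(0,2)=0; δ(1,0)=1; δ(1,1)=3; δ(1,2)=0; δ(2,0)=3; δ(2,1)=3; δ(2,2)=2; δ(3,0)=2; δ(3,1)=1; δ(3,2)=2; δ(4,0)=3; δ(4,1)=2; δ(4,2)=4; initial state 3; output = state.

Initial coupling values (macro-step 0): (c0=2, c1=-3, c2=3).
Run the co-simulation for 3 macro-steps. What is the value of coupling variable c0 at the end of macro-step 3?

macro 1: S0 reads c1=-3 → after 1×micro: 4; S1 reads c0=2 → after 2×micro: 21/4; S2 reads c0=2 → after 3×micro: 2 ⇒ (c0=4, c1=21/4, c2=2)
macro 2: S0 reads c1=21/4 → after 1×micro: 0; S1 reads c0=4 → after 2×micro: 213/16; S2 reads c0=4 → after 3×micro: 3 ⇒ (c0=0, c1=213/16, c2=3)
macro 3: S0 reads c1=213/16 → after 1×micro: 4; S1 reads c0=0 → after 2×micro: 213/64; S2 reads c0=0 → after 3×micro: 2 ⇒ (c0=4, c1=213/64, c2=2)

c0 at macro-step 3 = 4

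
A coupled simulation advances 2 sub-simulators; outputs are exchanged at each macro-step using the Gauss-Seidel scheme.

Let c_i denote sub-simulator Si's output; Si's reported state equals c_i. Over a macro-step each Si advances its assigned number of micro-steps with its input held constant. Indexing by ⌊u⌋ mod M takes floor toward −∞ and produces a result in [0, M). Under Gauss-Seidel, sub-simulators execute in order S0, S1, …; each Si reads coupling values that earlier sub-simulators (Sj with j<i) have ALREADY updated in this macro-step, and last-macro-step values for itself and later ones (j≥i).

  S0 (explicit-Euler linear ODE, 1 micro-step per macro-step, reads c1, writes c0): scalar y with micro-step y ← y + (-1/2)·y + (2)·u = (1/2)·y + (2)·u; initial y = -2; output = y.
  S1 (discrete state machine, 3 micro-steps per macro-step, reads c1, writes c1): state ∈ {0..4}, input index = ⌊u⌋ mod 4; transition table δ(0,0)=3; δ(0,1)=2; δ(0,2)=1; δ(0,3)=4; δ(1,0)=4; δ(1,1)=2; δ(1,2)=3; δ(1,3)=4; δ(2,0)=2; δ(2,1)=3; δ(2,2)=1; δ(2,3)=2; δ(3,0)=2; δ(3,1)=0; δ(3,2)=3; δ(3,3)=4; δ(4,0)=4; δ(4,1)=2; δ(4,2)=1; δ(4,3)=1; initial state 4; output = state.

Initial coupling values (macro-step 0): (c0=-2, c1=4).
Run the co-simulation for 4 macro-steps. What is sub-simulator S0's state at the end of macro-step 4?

S0 state at macro-step 4 = 119/8

macro 1: S0 reads c1=4 → after 1×micro: 7; S1 reads c1=4 → after 3×micro: 4 ⇒ (c0=7, c1=4)
macro 2: S0 reads c1=4 → after 1×micro: 23/2; S1 reads c1=4 → after 3×micro: 4 ⇒ (c0=23/2, c1=4)
macro 3: S0 reads c1=4 → after 1×micro: 55/4; S1 reads c1=4 → after 3×micro: 4 ⇒ (c0=55/4, c1=4)
macro 4: S0 reads c1=4 → after 1×micro: 119/8; S1 reads c1=4 → after 3×micro: 4 ⇒ (c0=119/8, c1=4)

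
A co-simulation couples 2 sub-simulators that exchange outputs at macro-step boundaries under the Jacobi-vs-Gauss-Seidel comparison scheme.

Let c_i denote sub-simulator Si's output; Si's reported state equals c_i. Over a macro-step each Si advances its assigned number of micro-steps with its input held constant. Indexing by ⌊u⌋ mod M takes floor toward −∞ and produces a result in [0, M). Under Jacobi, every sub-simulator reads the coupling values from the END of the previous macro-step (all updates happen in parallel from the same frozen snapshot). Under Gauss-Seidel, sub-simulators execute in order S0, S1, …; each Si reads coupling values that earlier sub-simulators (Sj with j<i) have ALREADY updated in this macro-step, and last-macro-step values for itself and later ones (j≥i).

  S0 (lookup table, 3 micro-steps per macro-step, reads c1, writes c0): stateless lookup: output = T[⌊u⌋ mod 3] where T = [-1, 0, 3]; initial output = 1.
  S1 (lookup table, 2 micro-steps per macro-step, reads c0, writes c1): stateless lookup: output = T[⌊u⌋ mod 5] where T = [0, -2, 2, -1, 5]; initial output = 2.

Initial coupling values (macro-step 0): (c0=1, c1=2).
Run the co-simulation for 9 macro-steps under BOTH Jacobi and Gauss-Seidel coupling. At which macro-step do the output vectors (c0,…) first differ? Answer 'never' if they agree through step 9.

first divergence at macro-step: 1

[Jacobi] macro 1: S0 reads c1=2 → after 3×micro: 3; S1 reads c0=1 → after 2×micro: -2 ⇒ (c0=3, c1=-2)
[Jacobi] macro 2: S0 reads c1=-2 → after 3×micro: 0; S1 reads c0=3 → after 2×micro: -1 ⇒ (c0=0, c1=-1)
[Jacobi] macro 3: S0 reads c1=-1 → after 3×micro: 3; S1 reads c0=0 → after 2×micro: 0 ⇒ (c0=3, c1=0)
[Jacobi] macro 4: S0 reads c1=0 → after 3×micro: -1; S1 reads c0=3 → after 2×micro: -1 ⇒ (c0=-1, c1=-1)
[Jacobi] macro 5: S0 reads c1=-1 → after 3×micro: 3; S1 reads c0=-1 → after 2×micro: 5 ⇒ (c0=3, c1=5)
[Jacobi] macro 6: S0 reads c1=5 → after 3×micro: 3; S1 reads c0=3 → after 2×micro: -1 ⇒ (c0=3, c1=-1)
[Jacobi] macro 7: S0 reads c1=-1 → after 3×micro: 3; S1 reads c0=3 → after 2×micro: -1 ⇒ (c0=3, c1=-1)
[Jacobi] macro 8: S0 reads c1=-1 → after 3×micro: 3; S1 reads c0=3 → after 2×micro: -1 ⇒ (c0=3, c1=-1)
[Jacobi] macro 9: S0 reads c1=-1 → after 3×micro: 3; S1 reads c0=3 → after 2×micro: -1 ⇒ (c0=3, c1=-1)
[Gauss-Seidel] macro 1: S0 reads c1=2 → after 3×micro: 3; S1 reads c0=3 → after 2×micro: -1 ⇒ (c0=3, c1=-1)
[Gauss-Seidel] macro 2: S0 reads c1=-1 → after 3×micro: 3; S1 reads c0=3 → after 2×micro: -1 ⇒ (c0=3, c1=-1)
[Gauss-Seidel] macro 3: S0 reads c1=-1 → after 3×micro: 3; S1 reads c0=3 → after 2×micro: -1 ⇒ (c0=3, c1=-1)
[Gauss-Seidel] macro 4: S0 reads c1=-1 → after 3×micro: 3; S1 reads c0=3 → after 2×micro: -1 ⇒ (c0=3, c1=-1)
[Gauss-Seidel] macro 5: S0 reads c1=-1 → after 3×micro: 3; S1 reads c0=3 → after 2×micro: -1 ⇒ (c0=3, c1=-1)
[Gauss-Seidel] macro 6: S0 reads c1=-1 → after 3×micro: 3; S1 reads c0=3 → after 2×micro: -1 ⇒ (c0=3, c1=-1)
[Gauss-Seidel] macro 7: S0 reads c1=-1 → after 3×micro: 3; S1 reads c0=3 → after 2×micro: -1 ⇒ (c0=3, c1=-1)
[Gauss-Seidel] macro 8: S0 reads c1=-1 → after 3×micro: 3; S1 reads c0=3 → after 2×micro: -1 ⇒ (c0=3, c1=-1)
[Gauss-Seidel] macro 9: S0 reads c1=-1 → after 3×micro: 3; S1 reads c0=3 → after 2×micro: -1 ⇒ (c0=3, c1=-1)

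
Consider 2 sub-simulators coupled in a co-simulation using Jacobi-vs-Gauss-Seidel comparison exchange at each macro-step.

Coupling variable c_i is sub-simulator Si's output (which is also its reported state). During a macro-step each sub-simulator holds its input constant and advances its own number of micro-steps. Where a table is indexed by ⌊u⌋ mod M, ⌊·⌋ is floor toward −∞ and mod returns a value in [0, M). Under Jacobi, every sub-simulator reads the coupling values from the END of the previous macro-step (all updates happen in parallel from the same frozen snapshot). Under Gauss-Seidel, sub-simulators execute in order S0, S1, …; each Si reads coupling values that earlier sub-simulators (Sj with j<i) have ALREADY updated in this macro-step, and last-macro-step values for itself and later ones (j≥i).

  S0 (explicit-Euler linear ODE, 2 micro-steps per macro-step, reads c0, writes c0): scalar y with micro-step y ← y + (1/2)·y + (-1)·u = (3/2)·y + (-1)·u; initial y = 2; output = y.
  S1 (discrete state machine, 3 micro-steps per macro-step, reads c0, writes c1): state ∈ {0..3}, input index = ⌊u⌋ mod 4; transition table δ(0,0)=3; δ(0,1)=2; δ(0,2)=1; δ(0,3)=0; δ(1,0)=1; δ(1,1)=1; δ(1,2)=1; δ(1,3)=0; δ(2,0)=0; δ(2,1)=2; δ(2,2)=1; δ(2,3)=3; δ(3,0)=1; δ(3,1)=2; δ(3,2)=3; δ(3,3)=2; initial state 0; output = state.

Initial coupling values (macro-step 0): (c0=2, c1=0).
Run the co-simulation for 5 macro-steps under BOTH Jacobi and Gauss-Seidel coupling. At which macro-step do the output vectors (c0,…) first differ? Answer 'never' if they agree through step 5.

[Jacobi] macro 1: S0 reads c0=2 → after 2×micro: -1/2; S1 reads c0=2 → after 3×micro: 1 ⇒ (c0=-1/2, c1=1)
[Jacobi] macro 2: S0 reads c0=-1/2 → after 2×micro: 1/8; S1 reads c0=-1/2 → after 3×micro: 0 ⇒ (c0=1/8, c1=0)
[Jacobi] macro 3: S0 reads c0=1/8 → after 2×micro: -1/32; S1 reads c0=1/8 → after 3×micro: 1 ⇒ (c0=-1/32, c1=1)
[Jacobi] macro 4: S0 reads c0=-1/32 → after 2×micro: 1/128; S1 reads c0=-1/32 → after 3×micro: 0 ⇒ (c0=1/128, c1=0)
[Jacobi] macro 5: S0 reads c0=1/128 → after 2×micro: -1/512; S1 reads c0=1/128 → after 3×micro: 1 ⇒ (c0=-1/512, c1=1)
[Gauss-Seidel] macro 1: S0 reads c0=2 → after 2×micro: -1/2; S1 reads c0=-1/2 → after 3×micro: 0 ⇒ (c0=-1/2, c1=0)
[Gauss-Seidel] macro 2: S0 reads c0=-1/2 → after 2×micro: 1/8; S1 reads c0=1/8 → after 3×micro: 1 ⇒ (c0=1/8, c1=1)
[Gauss-Seidel] macro 3: S0 reads c0=1/8 → after 2×micro: -1/32; S1 reads c0=-1/32 → after 3×micro: 0 ⇒ (c0=-1/32, c1=0)
[Gauss-Seidel] macro 4: S0 reads c0=-1/32 → after 2×micro: 1/128; S1 reads c0=1/128 → after 3×micro: 1 ⇒ (c0=1/128, c1=1)
[Gauss-Seidel] macro 5: S0 reads c0=1/128 → after 2×micro: -1/512; S1 reads c0=-1/512 → after 3×micro: 0 ⇒ (c0=-1/512, c1=0)

first divergence at macro-step: 1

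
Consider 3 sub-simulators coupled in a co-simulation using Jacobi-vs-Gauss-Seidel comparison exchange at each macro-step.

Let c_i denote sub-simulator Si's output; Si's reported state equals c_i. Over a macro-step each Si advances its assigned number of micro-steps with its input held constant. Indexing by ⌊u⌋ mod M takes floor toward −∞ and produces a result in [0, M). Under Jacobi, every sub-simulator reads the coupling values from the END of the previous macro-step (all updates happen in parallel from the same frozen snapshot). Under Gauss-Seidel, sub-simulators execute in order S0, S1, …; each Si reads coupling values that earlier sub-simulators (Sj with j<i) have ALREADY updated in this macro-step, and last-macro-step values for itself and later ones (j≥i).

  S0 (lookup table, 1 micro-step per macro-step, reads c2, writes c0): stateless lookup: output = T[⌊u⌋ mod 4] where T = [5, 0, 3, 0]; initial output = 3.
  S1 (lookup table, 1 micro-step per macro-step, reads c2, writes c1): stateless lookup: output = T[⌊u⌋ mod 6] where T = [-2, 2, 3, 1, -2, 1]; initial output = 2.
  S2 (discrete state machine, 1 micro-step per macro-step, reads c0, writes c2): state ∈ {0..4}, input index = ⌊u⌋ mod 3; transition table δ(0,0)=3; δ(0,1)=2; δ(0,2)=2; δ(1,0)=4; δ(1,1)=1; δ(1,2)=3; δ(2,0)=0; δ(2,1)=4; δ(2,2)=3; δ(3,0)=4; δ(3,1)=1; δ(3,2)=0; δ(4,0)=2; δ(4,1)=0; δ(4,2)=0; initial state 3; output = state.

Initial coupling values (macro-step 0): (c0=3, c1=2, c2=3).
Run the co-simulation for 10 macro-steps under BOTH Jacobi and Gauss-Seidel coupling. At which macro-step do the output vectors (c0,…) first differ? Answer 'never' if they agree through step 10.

[Jacobi] macro 1: S0 reads c2=3 → after 1×micro: 0; S1 reads c2=3 → after 1×micro: 1; S2 reads c0=3 → after 1×micro: 4 ⇒ (c0=0, c1=1, c2=4)
[Jacobi] macro 2: S0 reads c2=4 → after 1×micro: 5; S1 reads c2=4 → after 1×micro: -2; S2 reads c0=0 → after 1×micro: 2 ⇒ (c0=5, c1=-2, c2=2)
[Jacobi] macro 3: S0 reads c2=2 → after 1×micro: 3; S1 reads c2=2 → after 1×micro: 3; S2 reads c0=5 → after 1×micro: 3 ⇒ (c0=3, c1=3, c2=3)
[Jacobi] macro 4: S0 reads c2=3 → after 1×micro: 0; S1 reads c2=3 → after 1×micro: 1; S2 reads c0=3 → after 1×micro: 4 ⇒ (c0=0, c1=1, c2=4)
[Jacobi] macro 5: S0 reads c2=4 → after 1×micro: 5; S1 reads c2=4 → after 1×micro: -2; S2 reads c0=0 → after 1×micro: 2 ⇒ (c0=5, c1=-2, c2=2)
[Jacobi] macro 6: S0 reads c2=2 → after 1×micro: 3; S1 reads c2=2 → after 1×micro: 3; S2 reads c0=5 → after 1×micro: 3 ⇒ (c0=3, c1=3, c2=3)
[Jacobi] macro 7: S0 reads c2=3 → after 1×micro: 0; S1 reads c2=3 → after 1×micro: 1; S2 reads c0=3 → after 1×micro: 4 ⇒ (c0=0, c1=1, c2=4)
[Jacobi] macro 8: S0 reads c2=4 → after 1×micro: 5; S1 reads c2=4 → after 1×micro: -2; S2 reads c0=0 → after 1×micro: 2 ⇒ (c0=5, c1=-2, c2=2)
[Jacobi] macro 9: S0 reads c2=2 → after 1×micro: 3; S1 reads c2=2 → after 1×micro: 3; S2 reads c0=5 → after 1×micro: 3 ⇒ (c0=3, c1=3, c2=3)
[Jacobi] macro 10: S0 reads c2=3 → after 1×micro: 0; S1 reads c2=3 → after 1×micro: 1; S2 reads c0=3 → after 1×micro: 4 ⇒ (c0=0, c1=1, c2=4)
[Gauss-Seidel] macro 1: S0 reads c2=3 → after 1×micro: 0; S1 reads c2=3 → after 1×micro: 1; S2 reads c0=0 → after 1×micro: 4 ⇒ (c0=0, c1=1, c2=4)
[Gauss-Seidel] macro 2: S0 reads c2=4 → after 1×micro: 5; S1 reads c2=4 → after 1×micro: -2; S2 reads c0=5 → after 1×micro: 0 ⇒ (c0=5, c1=-2, c2=0)
[Gauss-Seidel] macro 3: S0 reads c2=0 → after 1×micro: 5; S1 reads c2=0 → after 1×micro: -2; S2 reads c0=5 → after 1×micro: 2 ⇒ (c0=5, c1=-2, c2=2)
[Gauss-Seidel] macro 4: S0 reads c2=2 → after 1×micro: 3; S1 reads c2=2 → after 1×micro: 3; S2 reads c0=3 → after 1×micro: 0 ⇒ (c0=3, c1=3, c2=0)
[Gauss-Seidel] macro 5: S0 reads c2=0 → after 1×micro: 5; S1 reads c2=0 → after 1×micro: -2; S2 reads c0=5 → after 1×micro: 2 ⇒ (c0=5, c1=-2, c2=2)
[Gauss-Seidel] macro 6: S0 reads c2=2 → after 1×micro: 3; S1 reads c2=2 → after 1×micro: 3; S2 reads c0=3 → after 1×micro: 0 ⇒ (c0=3, c1=3, c2=0)
[Gauss-Seidel] macro 7: S0 reads c2=0 → after 1×micro: 5; S1 reads c2=0 → after 1×micro: -2; S2 reads c0=5 → after 1×micro: 2 ⇒ (c0=5, c1=-2, c2=2)
[Gauss-Seidel] macro 8: S0 reads c2=2 → after 1×micro: 3; S1 reads c2=2 → after 1×micro: 3; S2 reads c0=3 → after 1×micro: 0 ⇒ (c0=3, c1=3, c2=0)
[Gauss-Seidel] macro 9: S0 reads c2=0 → after 1×micro: 5; S1 reads c2=0 → after 1×micro: -2; S2 reads c0=5 → after 1×micro: 2 ⇒ (c0=5, c1=-2, c2=2)
[Gauss-Seidel] macro 10: S0 reads c2=2 → after 1×micro: 3; S1 reads c2=2 → after 1×micro: 3; S2 reads c0=3 → after 1×micro: 0 ⇒ (c0=3, c1=3, c2=0)

first divergence at macro-step: 2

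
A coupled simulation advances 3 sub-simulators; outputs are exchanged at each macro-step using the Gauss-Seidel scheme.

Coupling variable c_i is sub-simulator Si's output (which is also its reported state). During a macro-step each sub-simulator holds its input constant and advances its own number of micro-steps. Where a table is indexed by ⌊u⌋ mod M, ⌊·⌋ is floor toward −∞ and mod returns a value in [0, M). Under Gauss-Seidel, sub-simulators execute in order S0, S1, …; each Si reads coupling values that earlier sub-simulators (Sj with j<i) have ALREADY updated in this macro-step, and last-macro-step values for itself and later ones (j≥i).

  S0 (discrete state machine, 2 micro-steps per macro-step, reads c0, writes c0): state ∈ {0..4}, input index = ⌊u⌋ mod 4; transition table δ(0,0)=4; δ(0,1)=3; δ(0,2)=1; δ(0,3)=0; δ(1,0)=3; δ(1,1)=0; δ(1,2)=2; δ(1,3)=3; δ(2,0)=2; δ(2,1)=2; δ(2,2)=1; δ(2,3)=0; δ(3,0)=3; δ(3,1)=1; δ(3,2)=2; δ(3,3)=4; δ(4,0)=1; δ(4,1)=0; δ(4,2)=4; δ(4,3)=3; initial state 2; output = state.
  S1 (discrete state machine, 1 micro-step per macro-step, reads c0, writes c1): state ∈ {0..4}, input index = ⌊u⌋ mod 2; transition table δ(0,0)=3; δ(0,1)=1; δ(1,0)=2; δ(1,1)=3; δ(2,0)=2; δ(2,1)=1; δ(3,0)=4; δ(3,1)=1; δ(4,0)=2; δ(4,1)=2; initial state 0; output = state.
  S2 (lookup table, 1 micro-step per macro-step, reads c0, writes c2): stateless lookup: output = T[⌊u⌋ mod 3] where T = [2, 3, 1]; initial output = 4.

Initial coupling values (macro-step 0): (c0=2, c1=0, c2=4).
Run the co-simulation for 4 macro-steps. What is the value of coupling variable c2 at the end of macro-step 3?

c2 at macro-step 3 = 1

macro 1: S0 reads c0=2 → after 2×micro: 2; S1 reads c0=2 → after 1×micro: 3; S2 reads c0=2 → after 1×micro: 1 ⇒ (c0=2, c1=3, c2=1)
macro 2: S0 reads c0=2 → after 2×micro: 2; S1 reads c0=2 → after 1×micro: 4; S2 reads c0=2 → after 1×micro: 1 ⇒ (c0=2, c1=4, c2=1)
macro 3: S0 reads c0=2 → after 2×micro: 2; S1 reads c0=2 → after 1×micro: 2; S2 reads c0=2 → after 1×micro: 1 ⇒ (c0=2, c1=2, c2=1)
macro 4: S0 reads c0=2 → after 2×micro: 2; S1 reads c0=2 → after 1×micro: 2; S2 reads c0=2 → after 1×micro: 1 ⇒ (c0=2, c1=2, c2=1)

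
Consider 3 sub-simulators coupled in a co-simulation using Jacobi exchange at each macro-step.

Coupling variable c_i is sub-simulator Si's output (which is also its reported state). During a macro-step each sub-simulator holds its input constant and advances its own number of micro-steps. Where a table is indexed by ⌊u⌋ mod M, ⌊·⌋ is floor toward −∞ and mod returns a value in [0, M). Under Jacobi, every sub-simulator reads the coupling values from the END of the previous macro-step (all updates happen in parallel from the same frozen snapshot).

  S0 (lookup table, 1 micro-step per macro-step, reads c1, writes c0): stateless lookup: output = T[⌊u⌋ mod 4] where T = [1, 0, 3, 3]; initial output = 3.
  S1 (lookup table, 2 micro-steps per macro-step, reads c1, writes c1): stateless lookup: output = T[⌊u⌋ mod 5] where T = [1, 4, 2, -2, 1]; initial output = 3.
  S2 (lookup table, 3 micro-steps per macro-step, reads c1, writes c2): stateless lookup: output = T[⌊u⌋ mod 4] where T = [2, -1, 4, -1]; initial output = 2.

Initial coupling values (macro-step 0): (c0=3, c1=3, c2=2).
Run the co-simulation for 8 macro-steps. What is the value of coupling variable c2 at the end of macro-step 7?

macro 1: S0 reads c1=3 → after 1×micro: 3; S1 reads c1=3 → after 2×micro: -2; S2 reads c1=3 → after 3×micro: -1 ⇒ (c0=3, c1=-2, c2=-1)
macro 2: S0 reads c1=-2 → after 1×micro: 3; S1 reads c1=-2 → after 2×micro: -2; S2 reads c1=-2 → after 3×micro: 4 ⇒ (c0=3, c1=-2, c2=4)
macro 3: S0 reads c1=-2 → after 1×micro: 3; S1 reads c1=-2 → after 2×micro: -2; S2 reads c1=-2 → after 3×micro: 4 ⇒ (c0=3, c1=-2, c2=4)
macro 4: S0 reads c1=-2 → after 1×micro: 3; S1 reads c1=-2 → after 2×micro: -2; S2 reads c1=-2 → after 3×micro: 4 ⇒ (c0=3, c1=-2, c2=4)
macro 5: S0 reads c1=-2 → after 1×micro: 3; S1 reads c1=-2 → after 2×micro: -2; S2 reads c1=-2 → after 3×micro: 4 ⇒ (c0=3, c1=-2, c2=4)
macro 6: S0 reads c1=-2 → after 1×micro: 3; S1 reads c1=-2 → after 2×micro: -2; S2 reads c1=-2 → after 3×micro: 4 ⇒ (c0=3, c1=-2, c2=4)
macro 7: S0 reads c1=-2 → after 1×micro: 3; S1 reads c1=-2 → after 2×micro: -2; S2 reads c1=-2 → after 3×micro: 4 ⇒ (c0=3, c1=-2, c2=4)
macro 8: S0 reads c1=-2 → after 1×micro: 3; S1 reads c1=-2 → after 2×micro: -2; S2 reads c1=-2 → after 3×micro: 4 ⇒ (c0=3, c1=-2, c2=4)

c2 at macro-step 7 = 4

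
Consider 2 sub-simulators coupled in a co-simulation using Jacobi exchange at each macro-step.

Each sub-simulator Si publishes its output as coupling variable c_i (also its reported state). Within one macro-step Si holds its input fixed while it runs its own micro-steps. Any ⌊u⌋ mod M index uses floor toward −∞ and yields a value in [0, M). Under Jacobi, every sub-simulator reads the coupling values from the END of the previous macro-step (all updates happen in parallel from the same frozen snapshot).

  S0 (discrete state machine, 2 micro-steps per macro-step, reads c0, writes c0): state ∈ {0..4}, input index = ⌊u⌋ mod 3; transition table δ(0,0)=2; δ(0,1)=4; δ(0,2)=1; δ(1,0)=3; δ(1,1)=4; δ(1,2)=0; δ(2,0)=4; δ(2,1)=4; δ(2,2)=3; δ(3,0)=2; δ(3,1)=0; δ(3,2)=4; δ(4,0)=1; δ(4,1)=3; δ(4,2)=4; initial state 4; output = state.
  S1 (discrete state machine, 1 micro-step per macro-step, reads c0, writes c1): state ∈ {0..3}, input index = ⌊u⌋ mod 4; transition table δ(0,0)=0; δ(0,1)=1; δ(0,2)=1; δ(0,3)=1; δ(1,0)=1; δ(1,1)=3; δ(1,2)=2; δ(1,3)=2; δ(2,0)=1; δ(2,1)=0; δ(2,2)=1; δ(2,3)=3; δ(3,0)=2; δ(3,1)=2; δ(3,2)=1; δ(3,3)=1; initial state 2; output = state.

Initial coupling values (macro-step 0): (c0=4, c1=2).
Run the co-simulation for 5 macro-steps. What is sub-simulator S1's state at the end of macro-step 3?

S1 state at macro-step 3 = 1

macro 1: S0 reads c0=4 → after 2×micro: 0; S1 reads c0=4 → after 1×micro: 1 ⇒ (c0=0, c1=1)
macro 2: S0 reads c0=0 → after 2×micro: 4; S1 reads c0=0 → after 1×micro: 1 ⇒ (c0=4, c1=1)
macro 3: S0 reads c0=4 → after 2×micro: 0; S1 reads c0=4 → after 1×micro: 1 ⇒ (c0=0, c1=1)
macro 4: S0 reads c0=0 → after 2×micro: 4; S1 reads c0=0 → after 1×micro: 1 ⇒ (c0=4, c1=1)
macro 5: S0 reads c0=4 → after 2×micro: 0; S1 reads c0=4 → after 1×micro: 1 ⇒ (c0=0, c1=1)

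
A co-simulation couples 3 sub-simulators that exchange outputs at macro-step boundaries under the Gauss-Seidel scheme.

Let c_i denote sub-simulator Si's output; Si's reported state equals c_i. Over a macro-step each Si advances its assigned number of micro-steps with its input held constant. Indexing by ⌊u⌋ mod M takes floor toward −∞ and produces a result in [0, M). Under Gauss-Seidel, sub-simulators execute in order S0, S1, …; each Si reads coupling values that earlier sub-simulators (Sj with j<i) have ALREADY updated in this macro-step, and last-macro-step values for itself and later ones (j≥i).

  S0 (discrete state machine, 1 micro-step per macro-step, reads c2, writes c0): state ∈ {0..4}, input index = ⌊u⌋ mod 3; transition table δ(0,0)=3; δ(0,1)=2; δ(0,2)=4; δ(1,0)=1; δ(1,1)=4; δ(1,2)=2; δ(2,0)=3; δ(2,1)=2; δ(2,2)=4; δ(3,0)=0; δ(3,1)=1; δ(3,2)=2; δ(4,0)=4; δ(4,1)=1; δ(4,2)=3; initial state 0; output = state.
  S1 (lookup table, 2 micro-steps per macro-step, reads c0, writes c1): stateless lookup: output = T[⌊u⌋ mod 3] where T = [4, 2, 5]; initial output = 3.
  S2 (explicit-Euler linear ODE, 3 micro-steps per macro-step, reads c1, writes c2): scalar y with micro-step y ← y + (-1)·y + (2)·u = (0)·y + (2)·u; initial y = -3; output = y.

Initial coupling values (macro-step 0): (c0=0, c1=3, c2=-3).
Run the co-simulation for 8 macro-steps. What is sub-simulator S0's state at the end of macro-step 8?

macro 1: S0 reads c2=-3 → after 1×micro: 3; S1 reads c0=3 → after 2×micro: 4; S2 reads c1=4 → after 3×micro: 8 ⇒ (c0=3, c1=4, c2=8)
macro 2: S0 reads c2=8 → after 1×micro: 2; S1 reads c0=2 → after 2×micro: 5; S2 reads c1=5 → after 3×micro: 10 ⇒ (c0=2, c1=5, c2=10)
macro 3: S0 reads c2=10 → after 1×micro: 2; S1 reads c0=2 → after 2×micro: 5; S2 reads c1=5 → after 3×micro: 10 ⇒ (c0=2, c1=5, c2=10)
macro 4: S0 reads c2=10 → after 1×micro: 2; S1 reads c0=2 → after 2×micro: 5; S2 reads c1=5 → after 3×micro: 10 ⇒ (c0=2, c1=5, c2=10)
macro 5: S0 reads c2=10 → after 1×micro: 2; S1 reads c0=2 → after 2×micro: 5; S2 reads c1=5 → after 3×micro: 10 ⇒ (c0=2, c1=5, c2=10)
macro 6: S0 reads c2=10 → after 1×micro: 2; S1 reads c0=2 → after 2×micro: 5; S2 reads c1=5 → after 3×micro: 10 ⇒ (c0=2, c1=5, c2=10)
macro 7: S0 reads c2=10 → after 1×micro: 2; S1 reads c0=2 → after 2×micro: 5; S2 reads c1=5 → after 3×micro: 10 ⇒ (c0=2, c1=5, c2=10)
macro 8: S0 reads c2=10 → after 1×micro: 2; S1 reads c0=2 → after 2×micro: 5; S2 reads c1=5 → after 3×micro: 10 ⇒ (c0=2, c1=5, c2=10)

S0 state at macro-step 8 = 2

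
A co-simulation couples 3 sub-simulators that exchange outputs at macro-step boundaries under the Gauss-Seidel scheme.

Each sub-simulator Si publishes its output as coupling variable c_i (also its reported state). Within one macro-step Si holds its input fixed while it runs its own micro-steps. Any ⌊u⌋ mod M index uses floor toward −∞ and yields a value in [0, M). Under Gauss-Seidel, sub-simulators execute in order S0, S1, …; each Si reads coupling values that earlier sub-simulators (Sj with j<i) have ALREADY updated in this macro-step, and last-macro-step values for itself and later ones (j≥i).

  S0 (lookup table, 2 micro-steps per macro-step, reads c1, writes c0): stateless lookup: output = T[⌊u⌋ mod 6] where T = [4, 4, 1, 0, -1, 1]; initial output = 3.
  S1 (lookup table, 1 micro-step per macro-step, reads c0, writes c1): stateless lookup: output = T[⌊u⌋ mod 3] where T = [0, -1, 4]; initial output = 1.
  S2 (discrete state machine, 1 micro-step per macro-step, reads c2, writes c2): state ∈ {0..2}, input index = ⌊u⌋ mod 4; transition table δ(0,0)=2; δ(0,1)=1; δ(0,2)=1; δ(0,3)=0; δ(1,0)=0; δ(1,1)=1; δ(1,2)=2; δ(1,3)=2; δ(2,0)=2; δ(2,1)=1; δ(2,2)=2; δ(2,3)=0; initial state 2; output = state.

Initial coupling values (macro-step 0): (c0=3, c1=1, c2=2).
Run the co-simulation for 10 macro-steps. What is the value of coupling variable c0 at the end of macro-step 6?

c0 at macro-step 6 = 1

macro 1: S0 reads c1=1 → after 2×micro: 4; S1 reads c0=4 → after 1×micro: -1; S2 reads c2=2 → after 1×micro: 2 ⇒ (c0=4, c1=-1, c2=2)
macro 2: S0 reads c1=-1 → after 2×micro: 1; S1 reads c0=1 → after 1×micro: -1; S2 reads c2=2 → after 1×micro: 2 ⇒ (c0=1, c1=-1, c2=2)
macro 3: S0 reads c1=-1 → after 2×micro: 1; S1 reads c0=1 → after 1×micro: -1; S2 reads c2=2 → after 1×micro: 2 ⇒ (c0=1, c1=-1, c2=2)
macro 4: S0 reads c1=-1 → after 2×micro: 1; S1 reads c0=1 → after 1×micro: -1; S2 reads c2=2 → after 1×micro: 2 ⇒ (c0=1, c1=-1, c2=2)
macro 5: S0 reads c1=-1 → after 2×micro: 1; S1 reads c0=1 → after 1×micro: -1; S2 reads c2=2 → after 1×micro: 2 ⇒ (c0=1, c1=-1, c2=2)
macro 6: S0 reads c1=-1 → after 2×micro: 1; S1 reads c0=1 → after 1×micro: -1; S2 reads c2=2 → after 1×micro: 2 ⇒ (c0=1, c1=-1, c2=2)
macro 7: S0 reads c1=-1 → after 2×micro: 1; S1 reads c0=1 → after 1×micro: -1; S2 reads c2=2 → after 1×micro: 2 ⇒ (c0=1, c1=-1, c2=2)
macro 8: S0 reads c1=-1 → after 2×micro: 1; S1 reads c0=1 → after 1×micro: -1; S2 reads c2=2 → after 1×micro: 2 ⇒ (c0=1, c1=-1, c2=2)
macro 9: S0 reads c1=-1 → after 2×micro: 1; S1 reads c0=1 → after 1×micro: -1; S2 reads c2=2 → after 1×micro: 2 ⇒ (c0=1, c1=-1, c2=2)
macro 10: S0 reads c1=-1 → after 2×micro: 1; S1 reads c0=1 → after 1×micro: -1; S2 reads c2=2 → after 1×micro: 2 ⇒ (c0=1, c1=-1, c2=2)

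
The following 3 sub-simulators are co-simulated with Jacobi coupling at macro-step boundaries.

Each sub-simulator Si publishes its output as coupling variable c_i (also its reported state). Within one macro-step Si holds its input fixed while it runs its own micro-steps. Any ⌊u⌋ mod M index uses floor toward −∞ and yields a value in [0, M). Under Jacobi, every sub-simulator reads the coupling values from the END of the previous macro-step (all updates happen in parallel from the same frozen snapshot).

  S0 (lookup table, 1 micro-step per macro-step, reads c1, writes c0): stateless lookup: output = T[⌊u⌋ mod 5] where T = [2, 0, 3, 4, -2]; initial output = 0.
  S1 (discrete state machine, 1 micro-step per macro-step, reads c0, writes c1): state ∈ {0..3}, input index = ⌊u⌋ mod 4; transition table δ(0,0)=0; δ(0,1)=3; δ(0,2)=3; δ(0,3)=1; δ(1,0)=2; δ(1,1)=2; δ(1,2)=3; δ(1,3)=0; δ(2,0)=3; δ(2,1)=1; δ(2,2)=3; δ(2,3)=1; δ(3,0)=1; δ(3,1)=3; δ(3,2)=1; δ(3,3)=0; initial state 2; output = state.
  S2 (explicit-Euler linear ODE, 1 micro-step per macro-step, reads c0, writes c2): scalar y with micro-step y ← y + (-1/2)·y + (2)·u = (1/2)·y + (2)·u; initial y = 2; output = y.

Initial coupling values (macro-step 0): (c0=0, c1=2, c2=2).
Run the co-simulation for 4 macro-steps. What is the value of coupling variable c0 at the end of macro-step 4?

c0 at macro-step 4 = 2

macro 1: S0 reads c1=2 → after 1×micro: 3; S1 reads c0=0 → after 1×micro: 3; S2 reads c0=0 → after 1×micro: 1 ⇒ (c0=3, c1=3, c2=1)
macro 2: S0 reads c1=3 → after 1×micro: 4; S1 reads c0=3 → after 1×micro: 0; S2 reads c0=3 → after 1×micro: 13/2 ⇒ (c0=4, c1=0, c2=13/2)
macro 3: S0 reads c1=0 → after 1×micro: 2; S1 reads c0=4 → after 1×micro: 0; S2 reads c0=4 → after 1×micro: 45/4 ⇒ (c0=2, c1=0, c2=45/4)
macro 4: S0 reads c1=0 → after 1×micro: 2; S1 reads c0=2 → after 1×micro: 3; S2 reads c0=2 → after 1×micro: 77/8 ⇒ (c0=2, c1=3, c2=77/8)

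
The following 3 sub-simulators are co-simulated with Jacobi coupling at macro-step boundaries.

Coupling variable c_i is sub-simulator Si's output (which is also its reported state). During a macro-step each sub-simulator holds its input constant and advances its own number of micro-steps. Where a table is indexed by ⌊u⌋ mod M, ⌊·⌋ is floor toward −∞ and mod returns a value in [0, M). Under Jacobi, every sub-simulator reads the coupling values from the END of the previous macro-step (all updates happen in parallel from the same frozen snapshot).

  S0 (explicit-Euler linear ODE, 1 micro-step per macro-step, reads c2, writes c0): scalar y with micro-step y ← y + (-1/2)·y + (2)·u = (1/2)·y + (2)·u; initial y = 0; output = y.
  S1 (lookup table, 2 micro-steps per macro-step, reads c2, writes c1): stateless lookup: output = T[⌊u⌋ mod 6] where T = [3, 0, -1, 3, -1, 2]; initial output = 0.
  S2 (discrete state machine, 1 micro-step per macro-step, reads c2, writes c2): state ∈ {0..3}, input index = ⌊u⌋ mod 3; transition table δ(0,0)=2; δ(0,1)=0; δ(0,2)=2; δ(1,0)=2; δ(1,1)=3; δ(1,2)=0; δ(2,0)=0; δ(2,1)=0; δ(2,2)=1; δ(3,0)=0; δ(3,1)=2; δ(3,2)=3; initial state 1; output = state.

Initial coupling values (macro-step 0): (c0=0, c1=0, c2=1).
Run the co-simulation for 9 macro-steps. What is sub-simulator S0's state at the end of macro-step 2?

macro 1: S0 reads c2=1 → after 1×micro: 2; S1 reads c2=1 → after 2×micro: 0; S2 reads c2=1 → after 1×micro: 3 ⇒ (c0=2, c1=0, c2=3)
macro 2: S0 reads c2=3 → after 1×micro: 7; S1 reads c2=3 → after 2×micro: 3; S2 reads c2=3 → after 1×micro: 0 ⇒ (c0=7, c1=3, c2=0)
macro 3: S0 reads c2=0 → after 1×micro: 7/2; S1 reads c2=0 → after 2×micro: 3; S2 reads c2=0 → after 1×micro: 2 ⇒ (c0=7/2, c1=3, c2=2)
macro 4: S0 reads c2=2 → after 1×micro: 23/4; S1 reads c2=2 → after 2×micro: -1; S2 reads c2=2 → after 1×micro: 1 ⇒ (c0=23/4, c1=-1, c2=1)
macro 5: S0 reads c2=1 → after 1×micro: 39/8; S1 reads c2=1 → after 2×micro: 0; S2 reads c2=1 → after 1×micro: 3 ⇒ (c0=39/8, c1=0, c2=3)
macro 6: S0 reads c2=3 → after 1×micro: 135/16; S1 reads c2=3 → after 2×micro: 3; S2 reads c2=3 → after 1×micro: 0 ⇒ (c0=135/16, c1=3, c2=0)
macro 7: S0 reads c2=0 → after 1×micro: 135/32; S1 reads c2=0 → after 2×micro: 3; S2 reads c2=0 → after 1×micro: 2 ⇒ (c0=135/32, c1=3, c2=2)
macro 8: S0 reads c2=2 → after 1×micro: 391/64; S1 reads c2=2 → after 2×micro: -1; S2 reads c2=2 → after 1×micro: 1 ⇒ (c0=391/64, c1=-1, c2=1)
macro 9: S0 reads c2=1 → after 1×micro: 647/128; S1 reads c2=1 → after 2×micro: 0; S2 reads c2=1 → after 1×micro: 3 ⇒ (c0=647/128, c1=0, c2=3)

S0 state at macro-step 2 = 7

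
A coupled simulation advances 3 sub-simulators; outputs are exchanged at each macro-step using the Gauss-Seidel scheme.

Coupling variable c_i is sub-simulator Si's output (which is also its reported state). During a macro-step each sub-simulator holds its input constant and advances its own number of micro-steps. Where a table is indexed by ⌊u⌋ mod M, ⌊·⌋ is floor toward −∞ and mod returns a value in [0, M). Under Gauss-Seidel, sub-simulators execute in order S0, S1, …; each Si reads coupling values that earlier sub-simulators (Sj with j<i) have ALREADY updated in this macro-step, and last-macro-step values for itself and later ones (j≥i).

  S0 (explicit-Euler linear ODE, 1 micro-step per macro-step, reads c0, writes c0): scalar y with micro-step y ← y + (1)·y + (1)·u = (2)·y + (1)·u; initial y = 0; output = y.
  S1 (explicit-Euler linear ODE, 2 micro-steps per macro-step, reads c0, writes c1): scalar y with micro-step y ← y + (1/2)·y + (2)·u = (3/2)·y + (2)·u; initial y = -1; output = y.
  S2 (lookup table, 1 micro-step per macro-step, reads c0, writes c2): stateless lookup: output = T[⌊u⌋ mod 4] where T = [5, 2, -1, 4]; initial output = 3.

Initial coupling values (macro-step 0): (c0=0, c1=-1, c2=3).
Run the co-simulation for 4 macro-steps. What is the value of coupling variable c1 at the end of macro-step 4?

macro 1: S0 reads c0=0 → after 1×micro: 0; S1 reads c0=0 → after 2×micro: -9/4; S2 reads c0=0 → after 1×micro: 5 ⇒ (c0=0, c1=-9/4, c2=5)
macro 2: S0 reads c0=0 → after 1×micro: 0; S1 reads c0=0 → after 2×micro: -81/16; S2 reads c0=0 → after 1×micro: 5 ⇒ (c0=0, c1=-81/16, c2=5)
macro 3: S0 reads c0=0 → after 1×micro: 0; S1 reads c0=0 → after 2×micro: -729/64; S2 reads c0=0 → after 1×micro: 5 ⇒ (c0=0, c1=-729/64, c2=5)
macro 4: S0 reads c0=0 → after 1×micro: 0; S1 reads c0=0 → after 2×micro: -6561/256; S2 reads c0=0 → after 1×micro: 5 ⇒ (c0=0, c1=-6561/256, c2=5)

c1 at macro-step 4 = -6561/256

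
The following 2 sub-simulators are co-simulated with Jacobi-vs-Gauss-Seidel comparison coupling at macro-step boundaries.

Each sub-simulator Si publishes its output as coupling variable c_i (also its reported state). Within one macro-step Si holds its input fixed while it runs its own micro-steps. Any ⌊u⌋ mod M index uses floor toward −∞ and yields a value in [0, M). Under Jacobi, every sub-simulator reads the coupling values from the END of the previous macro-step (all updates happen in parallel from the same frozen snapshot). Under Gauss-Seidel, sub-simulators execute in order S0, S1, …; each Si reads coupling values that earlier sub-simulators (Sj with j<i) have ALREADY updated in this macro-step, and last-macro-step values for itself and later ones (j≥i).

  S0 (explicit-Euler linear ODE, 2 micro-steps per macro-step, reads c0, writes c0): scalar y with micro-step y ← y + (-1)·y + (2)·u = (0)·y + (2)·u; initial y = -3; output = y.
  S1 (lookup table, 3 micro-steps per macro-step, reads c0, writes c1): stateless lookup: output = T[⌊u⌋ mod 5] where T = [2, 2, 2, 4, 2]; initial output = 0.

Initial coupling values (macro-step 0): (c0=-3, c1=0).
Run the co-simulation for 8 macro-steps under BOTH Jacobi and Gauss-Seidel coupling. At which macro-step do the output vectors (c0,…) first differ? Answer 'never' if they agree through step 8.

first divergence at macro-step: 2

[Jacobi] macro 1: S0 reads c0=-3 → after 2×micro: -6; S1 reads c0=-3 → after 3×micro: 2 ⇒ (c0=-6, c1=2)
[Jacobi] macro 2: S0 reads c0=-6 → after 2×micro: -12; S1 reads c0=-6 → after 3×micro: 2 ⇒ (c0=-12, c1=2)
[Jacobi] macro 3: S0 reads c0=-12 → after 2×micro: -24; S1 reads c0=-12 → after 3×micro: 4 ⇒ (c0=-24, c1=4)
[Jacobi] macro 4: S0 reads c0=-24 → after 2×micro: -48; S1 reads c0=-24 → after 3×micro: 2 ⇒ (c0=-48, c1=2)
[Jacobi] macro 5: S0 reads c0=-48 → after 2×micro: -96; S1 reads c0=-48 → after 3×micro: 2 ⇒ (c0=-96, c1=2)
[Jacobi] macro 6: S0 reads c0=-96 → after 2×micro: -192; S1 reads c0=-96 → after 3×micro: 2 ⇒ (c0=-192, c1=2)
[Jacobi] macro 7: S0 reads c0=-192 → after 2×micro: -384; S1 reads c0=-192 → after 3×micro: 4 ⇒ (c0=-384, c1=4)
[Jacobi] macro 8: S0 reads c0=-384 → after 2×micro: -768; S1 reads c0=-384 → after 3×micro: 2 ⇒ (c0=-768, c1=2)
[Gauss-Seidel] macro 1: S0 reads c0=-3 → after 2×micro: -6; S1 reads c0=-6 → after 3×micro: 2 ⇒ (c0=-6, c1=2)
[Gauss-Seidel] macro 2: S0 reads c0=-6 → after 2×micro: -12; S1 reads c0=-12 → after 3×micro: 4 ⇒ (c0=-12, c1=4)
[Gauss-Seidel] macro 3: S0 reads c0=-12 → after 2×micro: -24; S1 reads c0=-24 → after 3×micro: 2 ⇒ (c0=-24, c1=2)
[Gauss-Seidel] macro 4: S0 reads c0=-24 → after 2×micro: -48; S1 reads c0=-48 → after 3×micro: 2 ⇒ (c0=-48, c1=2)
[Gauss-Seidel] macro 5: S0 reads c0=-48 → after 2×micro: -96; S1 reads c0=-96 → after 3×micro: 2 ⇒ (c0=-96, c1=2)
[Gauss-Seidel] macro 6: S0 reads c0=-96 → after 2×micro: -192; S1 reads c0=-192 → after 3×micro: 4 ⇒ (c0=-192, c1=4)
[Gauss-Seidel] macro 7: S0 reads c0=-192 → after 2×micro: -384; S1 reads c0=-384 → after 3×micro: 2 ⇒ (c0=-384, c1=2)
[Gauss-Seidel] macro 8: S0 reads c0=-384 → after 2×micro: -768; S1 reads c0=-768 → after 3×micro: 2 ⇒ (c0=-768, c1=2)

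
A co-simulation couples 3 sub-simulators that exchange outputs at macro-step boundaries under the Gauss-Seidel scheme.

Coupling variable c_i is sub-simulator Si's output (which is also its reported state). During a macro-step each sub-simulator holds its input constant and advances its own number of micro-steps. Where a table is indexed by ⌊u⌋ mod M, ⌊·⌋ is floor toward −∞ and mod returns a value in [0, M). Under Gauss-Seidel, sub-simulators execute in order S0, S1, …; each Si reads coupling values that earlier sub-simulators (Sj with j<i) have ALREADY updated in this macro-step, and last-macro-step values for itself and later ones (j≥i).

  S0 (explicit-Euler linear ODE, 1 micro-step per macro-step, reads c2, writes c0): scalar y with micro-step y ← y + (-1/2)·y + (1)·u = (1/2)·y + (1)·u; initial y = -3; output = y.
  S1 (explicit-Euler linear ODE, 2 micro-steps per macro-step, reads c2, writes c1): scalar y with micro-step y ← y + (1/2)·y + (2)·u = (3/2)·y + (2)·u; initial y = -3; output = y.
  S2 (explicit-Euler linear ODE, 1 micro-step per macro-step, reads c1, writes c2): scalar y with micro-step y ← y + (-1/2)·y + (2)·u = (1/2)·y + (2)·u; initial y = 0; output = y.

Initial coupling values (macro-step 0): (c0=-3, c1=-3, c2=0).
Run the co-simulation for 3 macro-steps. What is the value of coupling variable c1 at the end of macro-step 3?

c1 at macro-step 3 = -66987/64

macro 1: S0 reads c2=0 → after 1×micro: -3/2; S1 reads c2=0 → after 2×micro: -27/4; S2 reads c1=-27/4 → after 1×micro: -27/2 ⇒ (c0=-3/2, c1=-27/4, c2=-27/2)
macro 2: S0 reads c2=-27/2 → after 1×micro: -57/4; S1 reads c2=-27/2 → after 2×micro: -1323/16; S2 reads c1=-1323/16 → after 1×micro: -1377/8 ⇒ (c0=-57/4, c1=-1323/16, c2=-1377/8)
macro 3: S0 reads c2=-1377/8 → after 1×micro: -717/4; S1 reads c2=-1377/8 → after 2×micro: -66987/64; S2 reads c1=-66987/64 → after 1×micro: -69741/32 ⇒ (c0=-717/4, c1=-66987/64, c2=-69741/32)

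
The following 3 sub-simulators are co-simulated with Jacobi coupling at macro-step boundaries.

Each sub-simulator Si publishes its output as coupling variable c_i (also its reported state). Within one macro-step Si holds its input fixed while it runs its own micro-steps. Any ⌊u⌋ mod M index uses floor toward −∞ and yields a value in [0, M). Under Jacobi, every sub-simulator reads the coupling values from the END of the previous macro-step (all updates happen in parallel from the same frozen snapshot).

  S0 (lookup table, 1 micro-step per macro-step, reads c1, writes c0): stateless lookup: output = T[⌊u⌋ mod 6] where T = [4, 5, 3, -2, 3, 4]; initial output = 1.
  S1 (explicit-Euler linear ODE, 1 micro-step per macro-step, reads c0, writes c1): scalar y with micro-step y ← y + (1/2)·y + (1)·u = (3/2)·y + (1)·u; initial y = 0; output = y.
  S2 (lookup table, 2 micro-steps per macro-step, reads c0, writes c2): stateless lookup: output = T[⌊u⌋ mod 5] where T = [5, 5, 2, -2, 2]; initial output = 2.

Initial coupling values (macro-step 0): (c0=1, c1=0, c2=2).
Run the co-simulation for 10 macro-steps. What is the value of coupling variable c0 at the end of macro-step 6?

c0 at macro-step 6 = 3

macro 1: S0 reads c1=0 → after 1×micro: 4; S1 reads c0=1 → after 1×micro: 1; S2 reads c0=1 → after 2×micro: 5 ⇒ (c0=4, c1=1, c2=5)
macro 2: S0 reads c1=1 → after 1×micro: 5; S1 reads c0=4 → after 1×micro: 11/2; S2 reads c0=4 → after 2×micro: 2 ⇒ (c0=5, c1=11/2, c2=2)
macro 3: S0 reads c1=11/2 → after 1×micro: 4; S1 reads c0=5 → after 1×micro: 53/4; S2 reads c0=5 → after 2×micro: 5 ⇒ (c0=4, c1=53/4, c2=5)
macro 4: S0 reads c1=53/4 → after 1×micro: 5; S1 reads c0=4 → after 1×micro: 191/8; S2 reads c0=4 → after 2×micro: 2 ⇒ (c0=5, c1=191/8, c2=2)
macro 5: S0 reads c1=191/8 → after 1×micro: 4; S1 reads c0=5 → after 1×micro: 653/16; S2 reads c0=5 → after 2×micro: 5 ⇒ (c0=4, c1=653/16, c2=5)
macro 6: S0 reads c1=653/16 → after 1×micro: 3; S1 reads c0=4 → after 1×micro: 2087/32; S2 reads c0=4 → after 2×micro: 2 ⇒ (c0=3, c1=2087/32, c2=2)
macro 7: S0 reads c1=2087/32 → after 1×micro: 4; S1 reads c0=3 → after 1×micro: 6453/64; S2 reads c0=3 → after 2×micro: -2 ⇒ (c0=4, c1=6453/64, c2=-2)
macro 8: S0 reads c1=6453/64 → after 1×micro: 3; S1 reads c0=4 → after 1×micro: 19871/128; S2 reads c0=4 → after 2×micro: 2 ⇒ (c0=3, c1=19871/128, c2=2)
macro 9: S0 reads c1=19871/128 → after 1×micro: 4; S1 reads c0=3 → after 1×micro: 60381/256; S2 reads c0=3 → after 2×micro: -2 ⇒ (c0=4, c1=60381/256, c2=-2)
macro 10: S0 reads c1=60381/256 → after 1×micro: 5; S1 reads c0=4 → after 1×micro: 183191/512; S2 reads c0=4 → after 2×micro: 2 ⇒ (c0=5, c1=183191/512, c2=2)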